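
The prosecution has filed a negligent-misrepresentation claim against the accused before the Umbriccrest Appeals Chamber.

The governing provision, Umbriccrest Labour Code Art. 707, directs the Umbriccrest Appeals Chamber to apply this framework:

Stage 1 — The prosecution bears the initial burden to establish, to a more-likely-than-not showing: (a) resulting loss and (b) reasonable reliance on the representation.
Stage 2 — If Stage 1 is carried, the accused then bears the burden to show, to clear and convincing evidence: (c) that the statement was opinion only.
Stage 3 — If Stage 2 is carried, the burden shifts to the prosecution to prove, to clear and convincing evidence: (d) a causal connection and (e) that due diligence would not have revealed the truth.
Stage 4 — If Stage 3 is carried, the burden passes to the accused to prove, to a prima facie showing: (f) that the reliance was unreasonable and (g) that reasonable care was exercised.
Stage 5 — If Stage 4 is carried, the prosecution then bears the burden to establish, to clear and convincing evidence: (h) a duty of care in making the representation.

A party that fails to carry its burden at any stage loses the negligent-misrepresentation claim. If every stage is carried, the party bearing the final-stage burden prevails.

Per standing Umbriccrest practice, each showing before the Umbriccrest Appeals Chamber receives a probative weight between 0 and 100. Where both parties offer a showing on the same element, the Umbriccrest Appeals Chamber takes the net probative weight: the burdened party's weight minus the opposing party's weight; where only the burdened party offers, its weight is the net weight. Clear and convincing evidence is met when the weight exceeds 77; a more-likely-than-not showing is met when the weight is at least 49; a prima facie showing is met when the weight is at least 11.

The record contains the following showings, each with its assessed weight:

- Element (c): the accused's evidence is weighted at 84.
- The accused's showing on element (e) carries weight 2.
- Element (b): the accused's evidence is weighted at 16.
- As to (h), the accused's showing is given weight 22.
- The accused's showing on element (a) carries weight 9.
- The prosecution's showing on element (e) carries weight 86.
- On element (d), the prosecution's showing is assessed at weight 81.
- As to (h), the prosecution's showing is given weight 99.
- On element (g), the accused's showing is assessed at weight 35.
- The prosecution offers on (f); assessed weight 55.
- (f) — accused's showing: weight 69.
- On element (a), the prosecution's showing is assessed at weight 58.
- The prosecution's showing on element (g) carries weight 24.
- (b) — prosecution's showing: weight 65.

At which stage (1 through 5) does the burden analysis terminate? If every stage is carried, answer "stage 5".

Stage 1 (prosecution, a more-likely-than-not showing, weight is at least 49): (a) net 58−9=49 ≥ 49 — meets; (b) net 65−16=49 ≥ 49 — meets.
  Stage 1 carried; the burden shifts to the accused.
Stage 2 (accused, clear and convincing evidence, weight exceeds 77): (c) 84 > 77 — meets.
  All elements met. The burden passes to the prosecution.
Stage 3 (prosecution, clear and convincing evidence, weight exceeds 77): (d) 81 > 77 — meets; (e) net 86−2=84 > 77 — meets.
  Stage 3 carried; the burden shifts to the accused.
Stage 4 (accused, a prima facie showing, weight is at least 11): (f) net 69−55=14 ≥ 11 — meets; (g) net 35−24=11 ≥ 11 — meets.
  Stage 4 is satisfied; the onus moves to the prosecution.
Stage 5 (prosecution, clear and convincing evidence, weight exceeds 77): (h) net 99−22=77 ≤ 77 — fails.
  Not every element is met, so the prosecution fails to carry Stage 5.
So the accused prevails.

stage 5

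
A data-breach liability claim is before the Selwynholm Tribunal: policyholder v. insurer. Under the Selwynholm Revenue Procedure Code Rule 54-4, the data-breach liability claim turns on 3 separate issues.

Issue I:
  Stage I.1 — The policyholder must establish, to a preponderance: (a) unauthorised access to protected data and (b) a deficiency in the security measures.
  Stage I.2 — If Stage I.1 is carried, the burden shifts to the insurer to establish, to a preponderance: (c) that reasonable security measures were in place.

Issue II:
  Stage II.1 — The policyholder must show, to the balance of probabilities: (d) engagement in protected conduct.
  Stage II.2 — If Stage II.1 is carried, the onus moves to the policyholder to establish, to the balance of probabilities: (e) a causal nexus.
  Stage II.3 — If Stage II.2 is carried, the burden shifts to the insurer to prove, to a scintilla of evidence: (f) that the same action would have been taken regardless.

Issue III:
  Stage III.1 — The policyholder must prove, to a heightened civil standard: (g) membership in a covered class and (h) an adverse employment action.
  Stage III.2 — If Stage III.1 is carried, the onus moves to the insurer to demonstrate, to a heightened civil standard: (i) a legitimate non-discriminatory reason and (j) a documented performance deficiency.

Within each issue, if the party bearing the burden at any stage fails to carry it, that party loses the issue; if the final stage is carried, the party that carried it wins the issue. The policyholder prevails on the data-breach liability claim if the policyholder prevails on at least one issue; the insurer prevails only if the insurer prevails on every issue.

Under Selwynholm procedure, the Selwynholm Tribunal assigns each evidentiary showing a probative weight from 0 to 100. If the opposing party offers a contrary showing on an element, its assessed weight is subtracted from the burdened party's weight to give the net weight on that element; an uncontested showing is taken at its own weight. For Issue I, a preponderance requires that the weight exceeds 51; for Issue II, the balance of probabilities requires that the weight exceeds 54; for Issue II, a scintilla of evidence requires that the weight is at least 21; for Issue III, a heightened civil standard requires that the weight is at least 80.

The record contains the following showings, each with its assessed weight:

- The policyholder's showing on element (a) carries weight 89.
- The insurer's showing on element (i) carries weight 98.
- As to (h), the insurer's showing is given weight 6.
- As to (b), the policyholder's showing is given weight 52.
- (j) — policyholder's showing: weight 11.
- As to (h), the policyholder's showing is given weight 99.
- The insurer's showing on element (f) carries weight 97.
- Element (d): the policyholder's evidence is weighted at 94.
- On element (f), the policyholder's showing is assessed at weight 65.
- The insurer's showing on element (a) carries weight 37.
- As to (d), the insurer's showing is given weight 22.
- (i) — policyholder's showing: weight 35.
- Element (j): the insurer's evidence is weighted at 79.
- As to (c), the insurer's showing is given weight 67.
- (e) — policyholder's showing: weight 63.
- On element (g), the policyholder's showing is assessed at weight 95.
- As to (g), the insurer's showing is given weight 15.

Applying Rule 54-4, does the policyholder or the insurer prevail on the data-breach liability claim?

— Issue I —
At Stage I.1 the policyholder must meet a preponderance (weight exceeds 51): on (a) the weight is 89 less the opposing 37 gives net 52, > 51, so (a) meets the standard; on (b) the weight is 52, which does exceed 51, so (b) meets the standard.
  Stage I.1 carried; the burden shifts to the insurer.
At Stage I.2 the insurer must meet a preponderance (weight exceeds 51): on (c) the weight is 67, > 51, so (c) meets the standard.
  Stage I.2 carried; the final stage is satisfied.
With every stage satisfied, the insurer prevails on this issue.
— Issue II —
Stage II.1 (policyholder, the balance of probabilities, weight exceeds 54): (d) net 94−22=72 > 54 — meets.
  All elements met. The policyholder retains the burden for Stage II.2.
Stage II.2 (policyholder, the balance of probabilities, weight exceeds 54): (e) 63 > 54 — meets.
  Stage II.2 carried; the burden shifts to the insurer.
Stage II.3 (insurer, a scintilla of evidence, weight is at least 21): (f) net 97−65=32 ≥ 21 — meets.
  All elements met at the final stage.
All stages carried — the insurer prevails on this issue.
— Issue III —
At Stage III.1 the policyholder must meet a heightened civil standard (weight is at least 80): on (g) the weight is 95 less the opposing 15 gives net 80, ≥ 80, so (g) meets the standard; on (h) the weight is 99 less the opposing 6 gives net 93, ≥ 80, so (h) meets the standard.
  Stage III.1 is satisfied; the onus moves to the insurer.
At Stage III.2 the insurer must meet a heightened civil standard (weight is at least 80): on (i) the weight is 98 less the opposing 35 gives net 63, < 80, so (i) does not meet the standard; on (j) the weight is 79 less the opposing 11 gives net 68, which does not reach 80, so (j) does not meet the standard.
  Stage III.2 not carried; the insurer fails its burden.
The analysis ends at Stage III.2; the policyholder prevails on this issue.
Per-issue: Issue I → insurer; Issue II → insurer; Issue III → policyholder. The policyholder must prevail on at least one issue; overall, the policyholder prevails.

policyholder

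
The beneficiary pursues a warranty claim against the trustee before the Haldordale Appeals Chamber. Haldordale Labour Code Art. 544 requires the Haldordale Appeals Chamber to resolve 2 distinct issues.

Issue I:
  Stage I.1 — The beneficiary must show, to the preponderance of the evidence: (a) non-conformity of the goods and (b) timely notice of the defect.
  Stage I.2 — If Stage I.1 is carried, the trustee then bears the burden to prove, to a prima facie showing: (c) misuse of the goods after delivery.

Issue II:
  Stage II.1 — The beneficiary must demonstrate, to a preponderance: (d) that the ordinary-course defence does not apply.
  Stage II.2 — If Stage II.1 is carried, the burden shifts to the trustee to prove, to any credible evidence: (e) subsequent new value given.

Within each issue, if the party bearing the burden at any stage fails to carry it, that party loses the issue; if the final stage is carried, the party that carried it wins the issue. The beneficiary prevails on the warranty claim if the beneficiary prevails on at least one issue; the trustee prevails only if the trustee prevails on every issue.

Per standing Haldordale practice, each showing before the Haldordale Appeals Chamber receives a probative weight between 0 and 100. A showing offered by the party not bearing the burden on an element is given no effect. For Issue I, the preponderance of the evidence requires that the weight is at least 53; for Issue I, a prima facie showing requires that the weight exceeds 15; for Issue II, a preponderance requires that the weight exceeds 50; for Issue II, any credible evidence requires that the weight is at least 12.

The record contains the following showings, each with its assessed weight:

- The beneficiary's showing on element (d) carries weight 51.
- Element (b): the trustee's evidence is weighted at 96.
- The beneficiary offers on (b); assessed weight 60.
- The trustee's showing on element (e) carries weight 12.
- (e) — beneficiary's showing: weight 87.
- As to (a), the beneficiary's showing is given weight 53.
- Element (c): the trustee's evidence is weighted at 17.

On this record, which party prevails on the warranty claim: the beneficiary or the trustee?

— Issue I —
Stage I.1 (beneficiary, the preponderance of the evidence, weight is at least 53): (a) 53 ≥ 53 — meets; (b) 60 (trustee's 96 disregarded) ≥ 53 — meets.
  All elements met. The burden passes to the trustee.
Stage I.2 (trustee, a prima facie showing, weight exceeds 15): (c) 17 > 15 — meets.
  All elements met at the final stage.
All stages carried — the trustee prevails on this issue.
— Issue II —
Stage II.1 (beneficiary, a preponderance, weight exceeds 50): (d) 51 > 50 — meets.
  Stage II.1 carried; the burden shifts to the trustee.
Stage II.2 (trustee, any credible evidence, weight is at least 12): (e) 12 (beneficiary's 87 disregarded) ≥ 12 — meets.
  All elements met at the final stage.
Every stage carried; the trustee prevails on this issue.
Per-issue: Issue I → trustee; Issue II → trustee. The beneficiary must prevail on at least one issue; overall, the trustee prevails.

trustee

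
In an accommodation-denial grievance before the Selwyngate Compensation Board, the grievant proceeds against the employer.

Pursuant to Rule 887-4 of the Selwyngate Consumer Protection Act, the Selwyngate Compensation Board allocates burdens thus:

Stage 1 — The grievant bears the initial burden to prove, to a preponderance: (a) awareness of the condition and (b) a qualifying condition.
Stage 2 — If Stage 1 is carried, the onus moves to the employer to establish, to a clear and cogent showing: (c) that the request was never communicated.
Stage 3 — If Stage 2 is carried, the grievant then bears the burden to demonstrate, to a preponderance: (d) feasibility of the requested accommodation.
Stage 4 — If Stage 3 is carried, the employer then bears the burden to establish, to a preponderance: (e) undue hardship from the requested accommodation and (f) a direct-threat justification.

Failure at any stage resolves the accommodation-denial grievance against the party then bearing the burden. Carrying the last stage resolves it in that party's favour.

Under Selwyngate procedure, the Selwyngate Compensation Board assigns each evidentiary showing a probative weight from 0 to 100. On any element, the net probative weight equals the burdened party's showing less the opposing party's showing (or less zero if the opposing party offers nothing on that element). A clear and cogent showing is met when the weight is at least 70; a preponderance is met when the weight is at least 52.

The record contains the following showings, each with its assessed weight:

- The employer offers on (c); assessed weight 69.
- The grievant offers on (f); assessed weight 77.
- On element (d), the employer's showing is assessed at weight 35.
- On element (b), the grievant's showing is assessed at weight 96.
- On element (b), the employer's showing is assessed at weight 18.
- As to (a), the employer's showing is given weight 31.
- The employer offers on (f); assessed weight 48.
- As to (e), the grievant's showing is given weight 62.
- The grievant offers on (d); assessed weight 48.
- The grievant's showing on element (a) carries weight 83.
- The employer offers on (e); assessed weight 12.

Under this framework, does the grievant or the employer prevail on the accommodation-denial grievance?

Stage 1 — burden on grievant; standard: a preponderance (weight is at least 52).
    (a): 83 − 31 = 52 ≥ 52 [met]
    (b): 96 − 18 = 78 ≥ 52 [met]
  All elements met. The burden passes to the employer.
Stage 2 — burden on employer; standard: a clear and cogent showing (weight is at least 70).
    (c): 69 < 70 [not met]
  Stage 2 not carried; the employer fails its burden.
The grievant prevails.

grievant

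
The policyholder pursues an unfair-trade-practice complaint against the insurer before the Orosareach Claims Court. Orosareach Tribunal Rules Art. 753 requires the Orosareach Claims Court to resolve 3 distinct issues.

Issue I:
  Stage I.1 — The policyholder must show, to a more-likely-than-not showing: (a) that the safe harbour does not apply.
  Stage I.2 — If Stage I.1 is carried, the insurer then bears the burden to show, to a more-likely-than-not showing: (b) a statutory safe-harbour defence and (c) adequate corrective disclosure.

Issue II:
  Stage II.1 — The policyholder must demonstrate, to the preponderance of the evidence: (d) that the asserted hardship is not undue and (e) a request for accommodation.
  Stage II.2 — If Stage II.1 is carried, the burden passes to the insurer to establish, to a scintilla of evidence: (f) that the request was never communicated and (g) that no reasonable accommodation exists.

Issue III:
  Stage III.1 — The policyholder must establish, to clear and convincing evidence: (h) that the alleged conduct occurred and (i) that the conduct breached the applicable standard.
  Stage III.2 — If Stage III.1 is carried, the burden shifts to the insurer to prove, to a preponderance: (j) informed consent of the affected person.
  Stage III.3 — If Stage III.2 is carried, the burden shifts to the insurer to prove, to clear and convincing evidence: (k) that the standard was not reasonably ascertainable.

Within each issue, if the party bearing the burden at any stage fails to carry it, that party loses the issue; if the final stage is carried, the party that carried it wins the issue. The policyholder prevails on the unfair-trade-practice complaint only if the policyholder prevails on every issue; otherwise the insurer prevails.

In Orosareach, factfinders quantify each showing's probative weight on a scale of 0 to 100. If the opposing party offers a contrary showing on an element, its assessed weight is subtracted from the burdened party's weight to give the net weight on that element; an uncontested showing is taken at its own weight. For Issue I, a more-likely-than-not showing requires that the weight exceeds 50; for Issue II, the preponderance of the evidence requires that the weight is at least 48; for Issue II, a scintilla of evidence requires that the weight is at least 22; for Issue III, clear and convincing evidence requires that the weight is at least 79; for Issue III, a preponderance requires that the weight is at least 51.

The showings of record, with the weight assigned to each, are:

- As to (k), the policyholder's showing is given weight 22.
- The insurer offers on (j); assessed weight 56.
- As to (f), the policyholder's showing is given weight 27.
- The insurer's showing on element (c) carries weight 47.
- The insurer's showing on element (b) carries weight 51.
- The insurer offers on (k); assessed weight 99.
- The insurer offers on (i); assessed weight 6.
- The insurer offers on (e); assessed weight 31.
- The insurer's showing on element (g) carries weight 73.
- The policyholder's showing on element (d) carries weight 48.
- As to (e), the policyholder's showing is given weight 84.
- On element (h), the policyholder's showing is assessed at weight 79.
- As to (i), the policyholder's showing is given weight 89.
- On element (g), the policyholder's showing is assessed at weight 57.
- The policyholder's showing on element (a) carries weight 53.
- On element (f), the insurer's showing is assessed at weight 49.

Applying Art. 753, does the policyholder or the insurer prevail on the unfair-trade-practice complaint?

policyholder

— Issue I —
At Stage I.1 the policyholder must meet a more-likely-than-not showing (weight exceeds 50): on (a) the weight is 53, > 50, so (a) meets the standard.
  Stage I.1 is satisfied; the onus moves to the insurer.
At Stage I.2 the insurer must meet a more-likely-than-not showing (weight exceeds 50): on (b) the weight is 51, which does exceed 50, so (b) meets the standard; on (c) the weight is 47, which does not exceed 50, so (c) does not meet the standard.
  The insurer does not carry Stage I.2.
So the policyholder prevails on this issue.
— Issue II —
Stage II.1 — burden on policyholder; standard: the preponderance of the evidence (weight is at least 48).
    (d): 48 ≥ 48 [met]
    (e): 84 − 31 = 53 ≥ 48 [met]
  All elements met. The burden passes to the insurer.
Stage II.2 — burden on insurer; standard: a scintilla of evidence (weight is at least 22).
    (f): 49 − 27 = 22 ≥ 22 [met]
    (g): 73 − 57 = 16 < 22 [not met]
  Not every element is met, so the insurer fails to carry Stage II.2.
The analysis ends at Stage II.2; the policyholder prevails on this issue.
— Issue III —
Stage III.1 (policyholder, clear and convincing evidence, weight is at least 79): (h) 79 ≥ 79 — meets; (i) net 89−6=83 ≥ 79 — meets.
  The policyholder carries Stage III.1; the insurer now bears the burden.
Stage III.2 (insurer, a preponderance, weight is at least 51): (j) 56 ≥ 51 — meets.
  Stage III.2 is satisfied; the insurer continues to bear the burden.
Stage III.3 (insurer, clear and convincing evidence, weight is at least 79): (k) net 99−22=77 < 79 — fails.
  The insurer does not carry Stage III.3.
So the policyholder prevails on this issue.
Per-issue: Issue I → policyholder; Issue II → policyholder; Issue III → policyholder. The policyholder must prevail on every issue; overall, the policyholder prevails.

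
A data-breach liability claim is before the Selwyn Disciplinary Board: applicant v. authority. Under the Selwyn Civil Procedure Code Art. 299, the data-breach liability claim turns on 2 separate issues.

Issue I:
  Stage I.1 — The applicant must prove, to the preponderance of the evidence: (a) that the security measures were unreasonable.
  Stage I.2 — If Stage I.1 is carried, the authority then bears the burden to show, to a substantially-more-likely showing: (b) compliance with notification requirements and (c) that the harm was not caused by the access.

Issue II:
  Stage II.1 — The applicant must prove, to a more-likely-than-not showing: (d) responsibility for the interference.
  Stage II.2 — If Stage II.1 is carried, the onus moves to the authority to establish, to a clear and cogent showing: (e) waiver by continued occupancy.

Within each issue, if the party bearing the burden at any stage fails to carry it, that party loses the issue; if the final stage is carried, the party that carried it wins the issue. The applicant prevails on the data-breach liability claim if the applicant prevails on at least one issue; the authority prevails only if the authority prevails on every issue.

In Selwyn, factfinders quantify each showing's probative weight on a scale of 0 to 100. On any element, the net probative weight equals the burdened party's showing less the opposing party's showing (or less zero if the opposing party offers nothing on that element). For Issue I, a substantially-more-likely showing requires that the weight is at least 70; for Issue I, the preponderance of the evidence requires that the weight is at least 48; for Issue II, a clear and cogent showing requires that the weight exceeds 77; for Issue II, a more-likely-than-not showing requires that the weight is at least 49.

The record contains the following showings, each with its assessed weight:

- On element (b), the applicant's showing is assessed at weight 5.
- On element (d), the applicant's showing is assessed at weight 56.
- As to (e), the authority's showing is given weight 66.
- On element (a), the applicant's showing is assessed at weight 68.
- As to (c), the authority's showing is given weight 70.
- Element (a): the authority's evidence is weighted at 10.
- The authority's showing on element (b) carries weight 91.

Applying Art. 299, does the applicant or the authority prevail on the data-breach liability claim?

applicant

— Issue I —
Stage I.1 (applicant, the preponderance of the evidence, weight is at least 48): (a) net 68−10=58 ≥ 48 — meets.
  All elements met. The burden passes to the authority.
Stage I.2 (authority, a substantially-more-likely showing, weight is at least 70): (b) net 91−5=86 ≥ 70 — meets; (c) 70 ≥ 70 — meets.
  Stage I.2 carried; the final stage is satisfied.
With every stage satisfied, the authority prevails on this issue.
— Issue II —
At Stage II.1 the applicant must meet a more-likely-than-not showing (weight is at least 49): on (d) the weight is 56, which does reach 49, so (d) meets the standard.
  Stage II.1 carried; the burden shifts to the authority.
At Stage II.2 the authority must meet a clear and cogent showing (weight exceeds 77): on (e) the weight is 66, which does not exceed 77, so (e) does not meet the standard.
  Stage II.2 not carried; the authority fails its burden.
The analysis ends at Stage II.2; the applicant prevails on this issue.
Per-issue: Issue I → authority; Issue II → applicant. The applicant must prevail on at least one issue; overall, the applicant prevails.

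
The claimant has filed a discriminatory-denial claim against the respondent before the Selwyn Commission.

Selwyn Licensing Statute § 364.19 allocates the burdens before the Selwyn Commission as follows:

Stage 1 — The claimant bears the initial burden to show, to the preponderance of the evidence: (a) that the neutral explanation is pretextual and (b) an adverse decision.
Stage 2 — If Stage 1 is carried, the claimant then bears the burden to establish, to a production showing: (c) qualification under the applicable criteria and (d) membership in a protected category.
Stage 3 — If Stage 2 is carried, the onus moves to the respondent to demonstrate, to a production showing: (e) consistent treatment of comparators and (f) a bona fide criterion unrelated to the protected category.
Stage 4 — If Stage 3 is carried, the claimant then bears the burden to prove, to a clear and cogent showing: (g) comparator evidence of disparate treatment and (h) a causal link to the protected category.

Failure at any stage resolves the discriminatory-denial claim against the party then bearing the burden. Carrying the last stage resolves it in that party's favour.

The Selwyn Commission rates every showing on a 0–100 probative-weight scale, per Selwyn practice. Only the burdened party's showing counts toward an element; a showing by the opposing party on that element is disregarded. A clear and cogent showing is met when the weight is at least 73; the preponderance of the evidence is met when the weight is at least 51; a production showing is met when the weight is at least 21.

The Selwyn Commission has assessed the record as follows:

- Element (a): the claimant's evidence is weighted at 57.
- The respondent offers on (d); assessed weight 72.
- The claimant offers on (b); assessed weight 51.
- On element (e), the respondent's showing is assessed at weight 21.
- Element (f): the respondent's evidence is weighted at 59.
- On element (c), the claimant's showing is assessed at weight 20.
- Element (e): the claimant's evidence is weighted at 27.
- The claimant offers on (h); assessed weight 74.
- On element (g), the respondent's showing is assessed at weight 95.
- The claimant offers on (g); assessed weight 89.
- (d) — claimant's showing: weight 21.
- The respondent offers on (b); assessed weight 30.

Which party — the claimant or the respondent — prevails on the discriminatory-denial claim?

respondent

At Stage 1 the claimant must meet the preponderance of the evidence (weight is at least 51): on (a) the weight is 57, ≥ 51, so (a) meets the standard; on (b) the weight is 51 (the respondent's 30 is given no effect), ≥ 51, so (b) meets the standard.
  Stage 1 carried; the burden remains with the claimant.
At Stage 2 the claimant must meet a production showing (weight is at least 21): on (c) the weight is 20, which does not reach 21, so (c) does not meet the standard; on (d) the weight is 21 (the respondent's 72 is given no effect), which does reach 21, so (d) meets the standard.
  Not every element is met, so the claimant fails to carry Stage 2.
The analysis ends at Stage 2; the respondent prevails.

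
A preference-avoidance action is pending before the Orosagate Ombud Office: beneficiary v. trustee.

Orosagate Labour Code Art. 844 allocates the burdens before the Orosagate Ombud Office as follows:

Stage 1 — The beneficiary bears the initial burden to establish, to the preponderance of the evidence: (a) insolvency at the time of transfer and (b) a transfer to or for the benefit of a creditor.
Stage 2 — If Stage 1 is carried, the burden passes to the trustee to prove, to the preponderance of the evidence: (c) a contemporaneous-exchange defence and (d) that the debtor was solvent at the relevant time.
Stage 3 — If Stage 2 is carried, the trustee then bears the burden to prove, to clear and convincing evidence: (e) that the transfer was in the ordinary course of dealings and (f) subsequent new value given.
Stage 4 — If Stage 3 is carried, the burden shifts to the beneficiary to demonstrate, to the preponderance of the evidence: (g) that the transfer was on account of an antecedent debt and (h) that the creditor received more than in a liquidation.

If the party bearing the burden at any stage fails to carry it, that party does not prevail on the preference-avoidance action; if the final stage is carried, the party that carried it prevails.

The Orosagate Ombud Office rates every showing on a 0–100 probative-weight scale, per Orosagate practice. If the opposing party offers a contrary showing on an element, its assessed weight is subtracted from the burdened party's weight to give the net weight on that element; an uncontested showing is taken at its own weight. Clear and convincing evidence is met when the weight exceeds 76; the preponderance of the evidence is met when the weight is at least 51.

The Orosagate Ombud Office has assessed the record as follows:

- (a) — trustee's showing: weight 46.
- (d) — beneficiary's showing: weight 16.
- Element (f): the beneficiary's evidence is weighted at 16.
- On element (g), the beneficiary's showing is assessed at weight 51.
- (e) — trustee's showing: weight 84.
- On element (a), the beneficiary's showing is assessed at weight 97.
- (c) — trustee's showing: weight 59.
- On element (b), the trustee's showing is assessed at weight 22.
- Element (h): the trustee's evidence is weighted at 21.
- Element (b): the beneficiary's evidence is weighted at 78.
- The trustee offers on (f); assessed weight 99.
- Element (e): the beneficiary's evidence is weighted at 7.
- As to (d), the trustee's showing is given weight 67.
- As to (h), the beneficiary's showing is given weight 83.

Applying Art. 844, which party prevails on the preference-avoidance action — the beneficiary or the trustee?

Stage 1 — burden on beneficiary; standard: the preponderance of the evidence (weight is at least 51).
    (a): 97 − 46 = 51 ≥ 51 [met]
    (b): 78 − 22 = 56 ≥ 51 [met]
  The beneficiary carries Stage 1; the trustee now bears the burden.
Stage 2 — burden on trustee; standard: the preponderance of the evidence (weight is at least 51).
    (c): 59 ≥ 51 [met]
    (d): 67 − 16 = 51 ≥ 51 [met]
  All elements met. The trustee retains the burden for Stage 3.
Stage 3 — burden on trustee; standard: clear and convincing evidence (weight exceeds 76).
    (e): 84 − 7 = 77 > 76 [met]
    (f): 99 − 16 = 83 > 76 [met]
  Stage 3 is satisfied; the onus moves to the beneficiary.
Stage 4 — burden on beneficiary; standard: the preponderance of the evidence (weight is at least 51).
    (g): 51 ≥ 51 [met]
    (h): 83 − 21 = 62 ≥ 51 [met]
  All elements met at the final stage.
All stages carried — the beneficiary prevails.

beneficiary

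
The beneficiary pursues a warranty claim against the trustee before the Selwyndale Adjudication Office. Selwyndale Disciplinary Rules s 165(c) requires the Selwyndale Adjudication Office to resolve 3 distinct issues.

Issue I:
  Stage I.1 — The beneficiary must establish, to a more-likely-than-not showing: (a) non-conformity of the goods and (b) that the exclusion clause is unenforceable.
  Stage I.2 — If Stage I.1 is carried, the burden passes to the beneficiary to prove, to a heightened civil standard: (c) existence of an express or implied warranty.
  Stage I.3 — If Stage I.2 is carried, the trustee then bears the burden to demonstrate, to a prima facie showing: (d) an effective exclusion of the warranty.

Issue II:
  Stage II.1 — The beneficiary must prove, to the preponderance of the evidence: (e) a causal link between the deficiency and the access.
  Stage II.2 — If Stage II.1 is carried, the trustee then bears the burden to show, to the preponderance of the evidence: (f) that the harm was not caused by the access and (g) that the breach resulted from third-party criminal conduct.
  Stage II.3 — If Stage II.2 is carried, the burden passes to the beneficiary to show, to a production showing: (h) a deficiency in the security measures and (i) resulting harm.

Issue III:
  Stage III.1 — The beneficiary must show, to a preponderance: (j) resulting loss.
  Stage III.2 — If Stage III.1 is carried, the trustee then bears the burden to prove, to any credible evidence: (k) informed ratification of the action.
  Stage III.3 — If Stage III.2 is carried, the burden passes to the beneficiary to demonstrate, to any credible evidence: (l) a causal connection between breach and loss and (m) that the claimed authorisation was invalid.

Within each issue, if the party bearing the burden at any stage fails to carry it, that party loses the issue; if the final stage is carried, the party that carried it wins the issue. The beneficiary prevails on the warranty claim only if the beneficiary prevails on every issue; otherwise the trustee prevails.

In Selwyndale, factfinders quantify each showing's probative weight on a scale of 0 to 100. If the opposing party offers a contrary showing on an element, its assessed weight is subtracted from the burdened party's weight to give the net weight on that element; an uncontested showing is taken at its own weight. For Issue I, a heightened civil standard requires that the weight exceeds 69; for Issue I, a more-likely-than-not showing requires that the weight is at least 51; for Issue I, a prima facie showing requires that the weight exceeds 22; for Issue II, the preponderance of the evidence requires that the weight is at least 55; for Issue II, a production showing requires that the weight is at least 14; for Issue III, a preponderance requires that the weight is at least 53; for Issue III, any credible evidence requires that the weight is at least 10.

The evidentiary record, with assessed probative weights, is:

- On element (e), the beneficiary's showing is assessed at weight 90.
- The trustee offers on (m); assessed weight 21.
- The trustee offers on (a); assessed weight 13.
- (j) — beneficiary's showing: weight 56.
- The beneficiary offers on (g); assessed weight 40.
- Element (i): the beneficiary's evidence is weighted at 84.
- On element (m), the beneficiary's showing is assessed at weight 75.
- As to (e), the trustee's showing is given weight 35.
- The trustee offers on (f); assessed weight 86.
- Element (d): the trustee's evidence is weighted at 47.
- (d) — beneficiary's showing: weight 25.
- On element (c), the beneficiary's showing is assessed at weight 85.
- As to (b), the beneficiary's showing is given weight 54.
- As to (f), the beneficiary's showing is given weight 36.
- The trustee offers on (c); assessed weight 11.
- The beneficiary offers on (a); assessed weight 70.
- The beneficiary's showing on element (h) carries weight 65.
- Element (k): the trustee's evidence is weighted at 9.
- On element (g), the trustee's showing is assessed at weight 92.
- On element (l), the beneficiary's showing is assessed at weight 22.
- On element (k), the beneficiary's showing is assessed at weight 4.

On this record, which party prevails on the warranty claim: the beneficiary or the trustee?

— Issue I —
Stage I.1 — burden on beneficiary; standard: a more-likely-than-not showing (weight is at least 51).
    (a): 70 − 13 = 57 ≥ 51 [met]
    (b): 54 ≥ 51 [met]
  All elements met. The beneficiary retains the burden for Stage I.2.
Stage I.2 — burden on beneficiary; standard: a heightened civil standard (weight exceeds 69).
    (c): 85 − 11 = 74 > 69 [met]
  All elements met. The burden passes to the trustee.
Stage I.3 — burden on trustee; standard: a prima facie showing (weight exceeds 22).
    (d): 47 − 25 = 22 ≤ 22 [not met]
  Stage I.3 not carried; the trustee fails its burden.
The beneficiary prevails on this issue.
— Issue II —
Stage II.1 — burden on beneficiary; standard: the preponderance of the evidence (weight is at least 55).
    (e): 90 − 35 = 55 ≥ 55 [met]
  All elements met. The burden passes to the trustee.
Stage II.2 — burden on trustee; standard: the preponderance of the evidence (weight is at least 55).
    (f): 86 − 36 = 50 < 55 [not met]
    (g): 92 − 40 = 52 < 55 [not met]
  Stage II.2 not carried; the trustee fails its burden.
The beneficiary prevails on this issue.
— Issue III —
Stage III.1 — burden on beneficiary; standard: a preponderance (weight is at least 53).
    (j): 56 ≥ 53 [met]
  All elements met. The burden passes to the trustee.
Stage III.2 — burden on trustee; standard: any credible evidence (weight is at least 10).
    (k): 9 − 4 = 5 < 10 [not met]
  Stage III.2 not carried; the trustee fails its burden.
So the beneficiary prevails on this issue.
Per-issue: Issue I → beneficiary; Issue II → beneficiary; Issue III → beneficiary. The beneficiary must prevail on every issue; overall, the beneficiary prevails.

beneficiary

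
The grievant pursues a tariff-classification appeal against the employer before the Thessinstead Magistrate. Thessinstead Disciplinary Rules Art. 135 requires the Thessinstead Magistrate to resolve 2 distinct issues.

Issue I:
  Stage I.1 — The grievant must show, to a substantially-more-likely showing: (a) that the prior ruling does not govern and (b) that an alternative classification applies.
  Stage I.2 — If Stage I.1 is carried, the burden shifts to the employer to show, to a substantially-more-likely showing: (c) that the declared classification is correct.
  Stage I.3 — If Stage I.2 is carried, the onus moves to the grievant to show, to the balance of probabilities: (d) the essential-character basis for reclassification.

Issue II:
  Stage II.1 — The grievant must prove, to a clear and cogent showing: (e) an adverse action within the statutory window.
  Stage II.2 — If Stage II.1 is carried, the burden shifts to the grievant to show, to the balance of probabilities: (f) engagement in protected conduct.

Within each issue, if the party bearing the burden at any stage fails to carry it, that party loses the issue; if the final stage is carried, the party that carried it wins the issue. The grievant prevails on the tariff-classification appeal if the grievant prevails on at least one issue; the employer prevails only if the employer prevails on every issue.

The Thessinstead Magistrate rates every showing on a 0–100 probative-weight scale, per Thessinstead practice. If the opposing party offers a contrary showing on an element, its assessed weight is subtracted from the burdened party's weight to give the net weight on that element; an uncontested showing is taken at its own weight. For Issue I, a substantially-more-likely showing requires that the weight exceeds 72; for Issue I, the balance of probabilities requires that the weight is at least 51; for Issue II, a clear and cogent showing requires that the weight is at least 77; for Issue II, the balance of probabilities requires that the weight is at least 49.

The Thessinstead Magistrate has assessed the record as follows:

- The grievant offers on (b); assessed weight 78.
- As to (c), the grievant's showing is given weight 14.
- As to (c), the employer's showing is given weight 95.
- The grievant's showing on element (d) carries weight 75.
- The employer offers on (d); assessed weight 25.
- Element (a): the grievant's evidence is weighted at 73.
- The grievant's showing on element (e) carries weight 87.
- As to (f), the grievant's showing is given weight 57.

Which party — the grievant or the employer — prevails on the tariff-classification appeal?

— Issue I —
Stage I.1 — burden on grievant; standard: a substantially-more-likely showing (weight exceeds 72).
    (a): 73 > 72 [met]
    (b): 78 > 72 [met]
  The grievant carries Stage I.1; the employer now bears the burden.
Stage I.2 — burden on employer; standard: a substantially-more-likely showing (weight exceeds 72).
    (c): 95 − 14 = 81 > 72 [met]
  All elements met. The burden passes to the grievant.
Stage I.3 — burden on grievant; standard: the balance of probabilities (weight is at least 51).
    (d): 75 − 25 = 50 < 51 [not met]
  Not every element is met, so the grievant fails to carry Stage I.3.
The analysis ends at Stage I.3; the employer prevails on this issue.
— Issue II —
Stage II.1 — burden on grievant; standard: a clear and cogent showing (weight is at least 77).
    (e): 87 ≥ 77 [met]
  All elements met. The grievant retains the burden for Stage II.2.
Stage II.2 — burden on grievant; standard: the balance of probabilities (weight is at least 49).
    (f): 57 ≥ 49 [met]
  The grievant carries the last stage.
All stages carried — the grievant prevails on this issue.
Per-issue: Issue I → employer; Issue II → grievant. The grievant must prevail on at least one issue; overall, the grievant prevails.

grievant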